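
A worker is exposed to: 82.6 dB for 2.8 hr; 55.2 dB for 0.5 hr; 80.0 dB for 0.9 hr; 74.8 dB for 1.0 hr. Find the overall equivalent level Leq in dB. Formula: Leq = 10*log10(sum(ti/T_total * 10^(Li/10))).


T_total = 2.8 + 0.5 + 0.9 + 1.0 = 5.2 hr
(2.8/5.2) * 10^(82.6/10) = 9.79839e+07
(0.5/5.2) * 10^(55.2/10) = 31839.5
(0.9/5.2) * 10^(80.0/10) = 1.73077e+07
(1.0/5.2) * 10^(74.8/10) = 5.8076e+06
Sum = 9.79839e+07 + 31839.5 + 1.73077e+07 + 5.8076e+06 = 1.21131e+08
Leq = 10*log10(1.21131e+08) = 80.833 dB


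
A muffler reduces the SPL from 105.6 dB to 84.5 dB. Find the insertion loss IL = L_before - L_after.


Insertion loss = SPL without muffler - SPL with muffler
IL = 105.6 - 84.5 = 21.1 dB


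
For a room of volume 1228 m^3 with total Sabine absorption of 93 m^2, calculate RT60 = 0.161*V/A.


RT60 = 0.161 * 1228 / 93 = 2.1259 s


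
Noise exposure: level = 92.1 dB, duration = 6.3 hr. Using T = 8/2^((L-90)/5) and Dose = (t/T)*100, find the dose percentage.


T_allowed = 8 / 2^((92.1 - 90)/5) = 5.9794 hr
Dose = 6.3 / 5.9794 * 100 = 105.36 %


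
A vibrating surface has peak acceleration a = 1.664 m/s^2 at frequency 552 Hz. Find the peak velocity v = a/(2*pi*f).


omega = 2*pi*f = 2*pi*552 = 3468.32 rad/s
v = a / omega = 1.664 / 3468.32 = 0.00047977 m/s


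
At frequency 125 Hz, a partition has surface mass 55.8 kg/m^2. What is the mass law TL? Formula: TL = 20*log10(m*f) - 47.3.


m * f = 55.8 * 125 = 6975
20*log10(6975) = 76.8709 dB
TL = 76.8709 - 47.3 = 29.571 dB


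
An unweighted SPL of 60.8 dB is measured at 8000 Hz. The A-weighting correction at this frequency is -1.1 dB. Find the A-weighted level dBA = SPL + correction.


A-weighting table: 8000 Hz -> -1.1 dB correction
SPL_A = SPL + correction = 60.8 + (-1.1) = 59.7 dBA


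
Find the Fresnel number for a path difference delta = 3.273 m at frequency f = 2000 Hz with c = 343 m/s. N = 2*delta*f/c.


N = 2*delta*f/c = 2*delta/lambda, where lambda = c/f
lambda = 343 / 2000 = 0.1715 m
N = 2 * 3.273 / 0.1715 = 38.169


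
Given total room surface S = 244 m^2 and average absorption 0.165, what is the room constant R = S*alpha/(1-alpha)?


R = 244 * 0.165 / (1 - 0.165) = 48.216 m^2


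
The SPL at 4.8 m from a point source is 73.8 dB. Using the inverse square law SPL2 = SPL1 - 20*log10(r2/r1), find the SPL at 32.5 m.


r2/r1 = 32.5/4.8 = 6.77083
Correction = 20*log10(6.77083) = 16.6128 dB
SPL2 = 73.8 - 16.6128 = 57.187 dB


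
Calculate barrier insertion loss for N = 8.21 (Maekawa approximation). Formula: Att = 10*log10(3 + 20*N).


3 + 20*N = 3 + 20*8.21 = 167.2
Att = 10*log10(167.2) = 22.232 dB


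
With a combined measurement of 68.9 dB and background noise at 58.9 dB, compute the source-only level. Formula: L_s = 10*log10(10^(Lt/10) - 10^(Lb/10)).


10^(68.9/10) = 7.76247e+06
10^(58.9/10) = 776247
Difference = 7.76247e+06 - 776247 = 6.98622e+06
L_source = 10*log10(6.98622e+06) = 68.442 dB


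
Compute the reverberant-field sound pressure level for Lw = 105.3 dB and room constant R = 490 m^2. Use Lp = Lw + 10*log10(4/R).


4/R = 4/490 = 0.00816327
Lp = 105.3 + 10*log10(0.00816327) = 84.419 dB


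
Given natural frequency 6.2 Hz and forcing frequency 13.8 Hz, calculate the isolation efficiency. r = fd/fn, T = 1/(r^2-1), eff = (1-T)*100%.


r = 13.8 / 6.2 = 2.22581
r^2 - 1 = 2.22581^2 - 1 = 3.95423
T = 1/3.95423 = 0.252894
Efficiency = (1 - 0.252894)*100 = 74.711 %


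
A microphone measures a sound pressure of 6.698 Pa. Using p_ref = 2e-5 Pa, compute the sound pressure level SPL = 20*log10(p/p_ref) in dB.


p / p_ref = 6.698 / 2e-5 = 334900
SPL = 20 * log10(334900) = 110.5 dB


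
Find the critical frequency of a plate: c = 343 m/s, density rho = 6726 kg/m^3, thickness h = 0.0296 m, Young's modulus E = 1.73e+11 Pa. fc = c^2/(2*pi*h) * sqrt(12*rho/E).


12*rho/E = 12*6726/1.73e+11 = 4.66543e-07
sqrt(12*rho/E) = sqrt(4.66543e-07) = 0.00068304
c^2/(2*pi*h) = 343^2/(2*pi*0.0296) = 632582
fc = 632582 * 0.00068304 = 432.08 Hz


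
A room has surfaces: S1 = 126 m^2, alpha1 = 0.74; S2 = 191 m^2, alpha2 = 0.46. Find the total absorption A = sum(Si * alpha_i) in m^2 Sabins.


126 * 0.74 = 93.24
191 * 0.46 = 87.86
A_total = 93.24 + 87.86 = 181.1 m^2


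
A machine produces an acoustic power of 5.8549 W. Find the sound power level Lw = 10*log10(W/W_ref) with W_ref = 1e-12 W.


W / W_ref = 5.8549 / 1e-12 = 5.8549e+12
Lw = 10 * log10(5.8549e+12) = 127.68 dB


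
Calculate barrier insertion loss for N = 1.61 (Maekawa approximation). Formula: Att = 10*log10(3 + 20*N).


3 + 20*N = 3 + 20*1.61 = 35.2
Att = 10*log10(35.2) = 15.465 dB


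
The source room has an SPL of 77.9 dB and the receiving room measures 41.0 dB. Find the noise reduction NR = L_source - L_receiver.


NR = L_source - L_receiver (difference between source and receiving room levels)
NR = 77.9 - 41.0 = 36.9 dB


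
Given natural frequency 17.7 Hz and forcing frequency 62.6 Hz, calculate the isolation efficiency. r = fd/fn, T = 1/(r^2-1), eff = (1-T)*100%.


r = 62.6 / 17.7 = 3.53672
r^2 - 1 = 3.53672^2 - 1 = 11.5084
T = 1/11.5084 = 0.0868931
Efficiency = (1 - 0.0868931)*100 = 91.311 %


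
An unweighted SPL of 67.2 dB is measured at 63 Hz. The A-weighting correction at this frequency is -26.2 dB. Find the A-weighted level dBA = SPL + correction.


A-weighting table: 63 Hz -> -26.2 dB correction
SPL_A = SPL + correction = 67.2 + (-26.2) = 41 dBA


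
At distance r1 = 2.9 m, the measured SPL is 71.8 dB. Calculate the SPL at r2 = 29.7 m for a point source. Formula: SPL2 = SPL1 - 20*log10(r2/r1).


r2/r1 = 29.7/2.9 = 10.2414
Correction = 20*log10(10.2414) = 20.2072 dB
SPL2 = 71.8 - 20.2072 = 51.593 dB


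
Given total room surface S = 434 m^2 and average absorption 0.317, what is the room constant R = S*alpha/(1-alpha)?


R = 434 * 0.317 / (1 - 0.317) = 201.43 m^2


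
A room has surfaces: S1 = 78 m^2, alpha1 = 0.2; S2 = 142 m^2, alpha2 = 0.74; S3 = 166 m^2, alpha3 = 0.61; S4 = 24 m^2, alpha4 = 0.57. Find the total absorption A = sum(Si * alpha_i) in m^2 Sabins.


78 * 0.2 = 15.6
142 * 0.74 = 105.08
166 * 0.61 = 101.26
24 * 0.57 = 13.68
A_total = 15.6 + 105.08 + 101.26 + 13.68 = 235.62 m^2


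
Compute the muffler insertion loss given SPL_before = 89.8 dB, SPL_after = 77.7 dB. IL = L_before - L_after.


Insertion loss = SPL without muffler - SPL with muffler
IL = 89.8 - 77.7 = 12.1 dB


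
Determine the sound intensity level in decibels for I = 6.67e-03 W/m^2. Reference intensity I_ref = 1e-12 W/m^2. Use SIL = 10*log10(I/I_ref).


I / I_ref = 6.67e-03 / 1e-12 = 6.67e+09
SIL = 10 * log10(6.67e+09) = 98.241 dB


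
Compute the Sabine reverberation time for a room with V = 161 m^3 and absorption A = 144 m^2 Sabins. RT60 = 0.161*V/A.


RT60 = 0.161 * 161 / 144 = 0.18001 s


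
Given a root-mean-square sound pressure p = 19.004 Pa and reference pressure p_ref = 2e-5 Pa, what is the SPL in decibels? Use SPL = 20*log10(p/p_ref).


p / p_ref = 19.004 / 2e-5 = 950200
SPL = 20 * log10(950200) = 119.56 dB


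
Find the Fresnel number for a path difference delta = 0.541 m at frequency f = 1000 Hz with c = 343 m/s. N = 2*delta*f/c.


N = 2*delta*f/c = 2*delta/lambda, where lambda = c/f
lambda = 343 / 1000 = 0.343 m
N = 2 * 0.541 / 0.343 = 3.1545


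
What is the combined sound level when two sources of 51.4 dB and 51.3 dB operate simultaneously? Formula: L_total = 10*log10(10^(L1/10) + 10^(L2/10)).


10^(51.4/10) = 138038
10^(51.3/10) = 134896
Sum = 138038 + 134896 = 272934
L_total = 10*log10(272934) = 54.361 dB


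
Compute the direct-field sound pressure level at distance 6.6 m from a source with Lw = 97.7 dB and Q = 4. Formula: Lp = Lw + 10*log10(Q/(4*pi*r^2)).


4*pi*r^2 = 4*pi*6.6^2 = 547.391 m^2
Q / (4*pi*r^2) = 4 / 547.391 = 0.00730739
Lp = 97.7 + 10*log10(0.00730739) = 76.338 dB


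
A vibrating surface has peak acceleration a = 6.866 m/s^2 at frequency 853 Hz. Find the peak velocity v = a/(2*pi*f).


omega = 2*pi*f = 2*pi*853 = 5359.56 rad/s
v = a / omega = 6.866 / 5359.56 = 0.0012811 m/s


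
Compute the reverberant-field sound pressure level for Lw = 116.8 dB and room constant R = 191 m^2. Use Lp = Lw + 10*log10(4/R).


4/R = 4/191 = 0.0209424
Lp = 116.8 + 10*log10(0.0209424) = 100.01 dB


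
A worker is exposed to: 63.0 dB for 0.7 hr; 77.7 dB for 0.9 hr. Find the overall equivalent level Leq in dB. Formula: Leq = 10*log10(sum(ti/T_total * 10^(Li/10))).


T_total = 0.7 + 0.9 = 1.6 hr
(0.7/1.6) * 10^(63.0/10) = 872927
(0.9/1.6) * 10^(77.7/10) = 3.31225e+07
Sum = 872927 + 3.31225e+07 = 3.39954e+07
Leq = 10*log10(3.39954e+07) = 75.314 dB


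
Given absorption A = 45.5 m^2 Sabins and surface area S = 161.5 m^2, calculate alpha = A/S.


Absorption coefficient = absorbed power / incident power
alpha = A / S = 45.5 / 161.5 = 0.28173


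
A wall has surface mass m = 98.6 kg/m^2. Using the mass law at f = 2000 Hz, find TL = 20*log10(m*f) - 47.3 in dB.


m * f = 98.6 * 2000 = 197200
20*log10(197200) = 105.898 dB
TL = 105.898 - 47.3 = 58.598 dB


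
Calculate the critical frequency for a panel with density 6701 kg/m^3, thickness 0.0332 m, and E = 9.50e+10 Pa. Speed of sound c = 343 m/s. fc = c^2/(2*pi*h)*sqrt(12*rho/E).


12*rho/E = 12*6701/9.50e+10 = 8.46442e-07
sqrt(12*rho/E) = sqrt(8.46442e-07) = 0.000920023
c^2/(2*pi*h) = 343^2/(2*pi*0.0332) = 563989
fc = 563989 * 0.000920023 = 518.88 Hz


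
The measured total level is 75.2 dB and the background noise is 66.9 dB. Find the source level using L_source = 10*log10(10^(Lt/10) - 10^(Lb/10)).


10^(75.2/10) = 3.31131e+07
10^(66.9/10) = 4.89779e+06
Difference = 3.31131e+07 - 4.89779e+06 = 2.82153e+07
L_source = 10*log10(2.82153e+07) = 74.505 dB


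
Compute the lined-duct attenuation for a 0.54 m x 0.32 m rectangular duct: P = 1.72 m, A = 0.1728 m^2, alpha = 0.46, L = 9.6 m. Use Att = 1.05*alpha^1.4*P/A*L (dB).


alpha^1.4 = 0.46^1.4 = 0.337179
Attenuation rate = 1.05 * alpha^1.4 * P / A
= 1.05 * 0.337179 * 1.72 / 0.1728 = 3.52399 dB/m
Total Att = 3.52399 * 9.6 = 33.83 dB


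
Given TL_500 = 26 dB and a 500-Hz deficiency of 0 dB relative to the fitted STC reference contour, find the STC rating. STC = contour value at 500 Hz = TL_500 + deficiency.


By ASTM E413, STC = value of the fitted reference contour at 500 Hz.
Contour value at 500 Hz = TL_500 + deficiency = 26 + 0 = 26
STC = 26


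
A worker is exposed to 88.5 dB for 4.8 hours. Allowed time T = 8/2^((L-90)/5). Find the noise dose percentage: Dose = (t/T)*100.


T_allowed = 8 / 2^((88.5 - 90)/5) = 9.84916 hr
Dose = 4.8 / 9.84916 * 100 = 48.735 %


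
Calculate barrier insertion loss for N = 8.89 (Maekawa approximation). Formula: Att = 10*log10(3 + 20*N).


3 + 20*N = 3 + 20*8.89 = 180.8
Att = 10*log10(180.8) = 22.572 dB


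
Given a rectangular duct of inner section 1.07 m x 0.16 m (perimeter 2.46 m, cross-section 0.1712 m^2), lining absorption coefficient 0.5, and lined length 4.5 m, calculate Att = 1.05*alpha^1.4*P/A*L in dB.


alpha^1.4 = 0.5^1.4 = 0.378929
Attenuation rate = 1.05 * alpha^1.4 * P / A
= 1.05 * 0.378929 * 2.46 / 0.1712 = 5.71714 dB/m
Total Att = 5.71714 * 4.5 = 25.727 dB


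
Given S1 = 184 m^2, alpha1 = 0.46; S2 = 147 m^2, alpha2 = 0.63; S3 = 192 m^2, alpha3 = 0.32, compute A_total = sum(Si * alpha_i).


184 * 0.46 = 84.64
147 * 0.63 = 92.61
192 * 0.32 = 61.44
A_total = 84.64 + 92.61 + 61.44 = 238.69 m^2


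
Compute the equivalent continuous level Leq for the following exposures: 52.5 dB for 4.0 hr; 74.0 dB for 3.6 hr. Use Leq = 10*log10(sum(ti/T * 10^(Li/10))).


T_total = 4.0 + 3.6 = 7.6 hr
(4.0/7.6) * 10^(52.5/10) = 93593.7
(3.6/7.6) * 10^(74.0/10) = 1.18984e+07
Sum = 93593.7 + 1.18984e+07 = 1.1992e+07
Leq = 10*log10(1.1992e+07) = 70.789 dB


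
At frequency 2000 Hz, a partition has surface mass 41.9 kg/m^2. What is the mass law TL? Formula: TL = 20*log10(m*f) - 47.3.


m * f = 41.9 * 2000 = 83800
20*log10(83800) = 98.4649 dB
TL = 98.4649 - 47.3 = 51.165 dB


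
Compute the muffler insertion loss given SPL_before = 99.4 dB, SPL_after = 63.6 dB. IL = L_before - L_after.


Insertion loss = SPL without muffler - SPL with muffler
IL = 99.4 - 63.6 = 35.8 dB


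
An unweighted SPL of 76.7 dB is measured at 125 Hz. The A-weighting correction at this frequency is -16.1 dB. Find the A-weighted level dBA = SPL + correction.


A-weighting table: 125 Hz -> -16.1 dB correction
SPL_A = SPL + correction = 76.7 + (-16.1) = 60.6 dBA


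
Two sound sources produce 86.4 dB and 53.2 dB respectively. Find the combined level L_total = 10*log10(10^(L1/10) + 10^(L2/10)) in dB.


10^(86.4/10) = 4.36516e+08
10^(53.2/10) = 208930
Sum = 4.36516e+08 + 208930 = 4.36725e+08
L_total = 10*log10(4.36725e+08) = 86.402 dB


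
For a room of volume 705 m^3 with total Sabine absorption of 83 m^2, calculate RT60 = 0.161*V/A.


RT60 = 0.161 * 705 / 83 = 1.3675 s


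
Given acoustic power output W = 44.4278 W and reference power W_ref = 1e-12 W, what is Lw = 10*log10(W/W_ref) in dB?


W / W_ref = 44.4278 / 1e-12 = 4.44278e+13
Lw = 10 * log10(4.44278e+13) = 136.48 dB


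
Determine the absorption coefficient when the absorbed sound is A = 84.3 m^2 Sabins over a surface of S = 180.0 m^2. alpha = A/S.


Absorption coefficient = absorbed power / incident power
alpha = A / S = 84.3 / 180.0 = 0.46833


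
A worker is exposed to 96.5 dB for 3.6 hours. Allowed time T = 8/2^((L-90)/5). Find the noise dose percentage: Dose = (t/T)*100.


T_allowed = 8 / 2^((96.5 - 90)/5) = 3.24901 hr
Dose = 3.6 / 3.24901 * 100 = 110.8 %


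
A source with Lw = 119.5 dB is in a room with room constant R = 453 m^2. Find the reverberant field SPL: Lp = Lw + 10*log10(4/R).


4/R = 4/453 = 0.00883002
Lp = 119.5 + 10*log10(0.00883002) = 98.96 dB


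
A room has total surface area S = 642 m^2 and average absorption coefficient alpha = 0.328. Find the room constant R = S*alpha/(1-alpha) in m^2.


R = 642 * 0.328 / (1 - 0.328) = 313.36 m^2


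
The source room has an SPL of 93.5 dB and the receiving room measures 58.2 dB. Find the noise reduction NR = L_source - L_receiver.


NR = L_source - L_receiver (difference between source and receiving room levels)
NR = 93.5 - 58.2 = 35.3 dB


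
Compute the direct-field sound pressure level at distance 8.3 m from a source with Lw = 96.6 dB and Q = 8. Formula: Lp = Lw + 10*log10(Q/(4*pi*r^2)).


4*pi*r^2 = 4*pi*8.3^2 = 865.697 m^2
Q / (4*pi*r^2) = 8 / 865.697 = 0.00924111
Lp = 96.6 + 10*log10(0.00924111) = 76.257 dB


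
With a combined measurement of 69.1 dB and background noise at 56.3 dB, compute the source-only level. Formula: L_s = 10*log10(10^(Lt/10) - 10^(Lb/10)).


10^(69.1/10) = 8.12831e+06
10^(56.3/10) = 426580
Difference = 8.12831e+06 - 426580 = 7.70173e+06
L_source = 10*log10(7.70173e+06) = 68.866 dB


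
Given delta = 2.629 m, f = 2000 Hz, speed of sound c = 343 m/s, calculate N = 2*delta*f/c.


N = 2*delta*f/c = 2*delta/lambda, where lambda = c/f
lambda = 343 / 2000 = 0.1715 m
N = 2 * 2.629 / 0.1715 = 30.659


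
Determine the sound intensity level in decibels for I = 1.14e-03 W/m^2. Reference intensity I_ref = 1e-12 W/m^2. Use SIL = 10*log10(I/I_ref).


I / I_ref = 1.14e-03 / 1e-12 = 1.14e+09
SIL = 10 * log10(1.14e+09) = 90.569 dB


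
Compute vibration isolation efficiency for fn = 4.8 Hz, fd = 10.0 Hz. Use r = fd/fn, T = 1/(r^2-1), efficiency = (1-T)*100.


r = 10.0 / 4.8 = 2.08333
r^2 - 1 = 2.08333^2 - 1 = 3.34026
T = 1/3.34026 = 0.299378
Efficiency = (1 - 0.299378)*100 = 70.062 %


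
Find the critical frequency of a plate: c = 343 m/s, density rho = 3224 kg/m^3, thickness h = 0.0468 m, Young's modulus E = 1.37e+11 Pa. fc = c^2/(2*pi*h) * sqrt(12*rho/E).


12*rho/E = 12*3224/1.37e+11 = 2.82394e-07
sqrt(12*rho/E) = sqrt(2.82394e-07) = 0.000531408
c^2/(2*pi*h) = 343^2/(2*pi*0.0468) = 400094
fc = 400094 * 0.000531408 = 212.61 Hz


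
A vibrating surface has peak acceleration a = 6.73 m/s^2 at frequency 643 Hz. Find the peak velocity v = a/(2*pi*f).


omega = 2*pi*f = 2*pi*643 = 4040.09 rad/s
v = a / omega = 6.73 / 4040.09 = 0.0016658 m/s


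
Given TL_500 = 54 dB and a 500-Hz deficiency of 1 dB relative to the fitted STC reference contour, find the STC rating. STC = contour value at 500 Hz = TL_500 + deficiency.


By ASTM E413, STC = value of the fitted reference contour at 500 Hz.
Contour value at 500 Hz = TL_500 + deficiency = 54 + 1 = 55
STC = 55


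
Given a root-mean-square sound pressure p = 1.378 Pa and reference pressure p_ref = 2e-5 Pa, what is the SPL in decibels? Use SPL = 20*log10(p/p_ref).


p / p_ref = 1.378 / 2e-5 = 68900
SPL = 20 * log10(68900) = 96.764 dB


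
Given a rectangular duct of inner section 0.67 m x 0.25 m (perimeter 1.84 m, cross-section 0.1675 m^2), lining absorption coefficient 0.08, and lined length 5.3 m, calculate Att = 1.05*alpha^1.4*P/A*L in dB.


alpha^1.4 = 0.08^1.4 = 0.029129
Attenuation rate = 1.05 * alpha^1.4 * P / A
= 1.05 * 0.029129 * 1.84 / 0.1675 = 0.335983 dB/m
Total Att = 0.335983 * 5.3 = 1.7807 dB


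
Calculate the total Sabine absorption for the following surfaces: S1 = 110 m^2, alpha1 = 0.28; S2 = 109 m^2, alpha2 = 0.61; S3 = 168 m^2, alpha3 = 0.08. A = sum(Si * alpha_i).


110 * 0.28 = 30.8
109 * 0.61 = 66.49
168 * 0.08 = 13.44
A_total = 30.8 + 66.49 + 13.44 = 110.73 m^2


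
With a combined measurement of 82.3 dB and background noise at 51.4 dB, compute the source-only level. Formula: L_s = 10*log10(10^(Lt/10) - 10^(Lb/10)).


10^(82.3/10) = 1.69824e+08
10^(51.4/10) = 138038
Difference = 1.69824e+08 - 138038 = 1.69686e+08
L_source = 10*log10(1.69686e+08) = 82.296 dB


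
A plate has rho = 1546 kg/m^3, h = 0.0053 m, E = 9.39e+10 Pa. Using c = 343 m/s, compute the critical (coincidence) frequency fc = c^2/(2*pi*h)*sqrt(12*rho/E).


12*rho/E = 12*1546/9.39e+10 = 1.97572e-07
sqrt(12*rho/E) = sqrt(1.97572e-07) = 0.000444491
c^2/(2*pi*h) = 343^2/(2*pi*0.0053) = 3.53291e+06
fc = 3.53291e+06 * 0.000444491 = 1570.3 Hz


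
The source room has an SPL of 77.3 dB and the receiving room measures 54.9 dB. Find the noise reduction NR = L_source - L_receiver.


NR = L_source - L_receiver (difference between source and receiving room levels)
NR = 77.3 - 54.9 = 22.4 dB


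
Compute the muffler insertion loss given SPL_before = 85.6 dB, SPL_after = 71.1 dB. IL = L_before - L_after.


Insertion loss = SPL without muffler - SPL with muffler
IL = 85.6 - 71.1 = 14.5 dB


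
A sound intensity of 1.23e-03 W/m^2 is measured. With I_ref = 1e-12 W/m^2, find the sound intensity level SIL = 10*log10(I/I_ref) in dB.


I / I_ref = 1.23e-03 / 1e-12 = 1.23e+09
SIL = 10 * log10(1.23e+09) = 90.899 dB


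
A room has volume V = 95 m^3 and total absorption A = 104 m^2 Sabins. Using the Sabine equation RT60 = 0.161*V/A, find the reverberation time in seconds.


RT60 = 0.161 * 95 / 104 = 0.14707 s


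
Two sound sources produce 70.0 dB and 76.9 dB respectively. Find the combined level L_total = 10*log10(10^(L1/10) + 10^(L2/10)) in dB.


10^(70.0/10) = 1e+07
10^(76.9/10) = 4.89779e+07
Sum = 1e+07 + 4.89779e+07 = 5.89779e+07
L_total = 10*log10(5.89779e+07) = 77.707 dB


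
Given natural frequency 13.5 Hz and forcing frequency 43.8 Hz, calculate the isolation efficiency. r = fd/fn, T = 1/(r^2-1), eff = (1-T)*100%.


r = 43.8 / 13.5 = 3.24444
r^2 - 1 = 3.24444^2 - 1 = 9.52639
T = 1/9.52639 = 0.104972
Efficiency = (1 - 0.104972)*100 = 89.503 %


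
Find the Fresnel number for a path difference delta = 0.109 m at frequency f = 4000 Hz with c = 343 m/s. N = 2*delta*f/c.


N = 2*delta*f/c = 2*delta/lambda, where lambda = c/f
lambda = 343 / 4000 = 0.08575 m
N = 2 * 0.109 / 0.08575 = 2.5423


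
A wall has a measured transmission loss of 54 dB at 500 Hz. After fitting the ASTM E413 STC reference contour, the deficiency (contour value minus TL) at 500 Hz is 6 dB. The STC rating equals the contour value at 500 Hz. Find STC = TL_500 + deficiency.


By ASTM E413, STC = value of the fitted reference contour at 500 Hz.
Contour value at 500 Hz = TL_500 + deficiency = 54 + 6 = 60
STC = 60


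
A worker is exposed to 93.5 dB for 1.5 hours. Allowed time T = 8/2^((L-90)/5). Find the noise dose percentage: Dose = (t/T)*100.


T_allowed = 8 / 2^((93.5 - 90)/5) = 4.92458 hr
Dose = 1.5 / 4.92458 * 100 = 30.459 %


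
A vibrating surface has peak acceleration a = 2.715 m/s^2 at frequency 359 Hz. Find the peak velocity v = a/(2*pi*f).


omega = 2*pi*f = 2*pi*359 = 2255.66 rad/s
v = a / omega = 2.715 / 2255.66 = 0.0012036 m/s


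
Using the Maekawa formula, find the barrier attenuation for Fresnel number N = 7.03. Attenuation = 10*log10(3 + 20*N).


3 + 20*N = 3 + 20*7.03 = 143.6
Att = 10*log10(143.6) = 21.572 dB


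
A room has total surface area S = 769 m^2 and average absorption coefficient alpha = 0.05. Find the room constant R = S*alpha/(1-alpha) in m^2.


R = 769 * 0.05 / (1 - 0.05) = 40.474 m^2


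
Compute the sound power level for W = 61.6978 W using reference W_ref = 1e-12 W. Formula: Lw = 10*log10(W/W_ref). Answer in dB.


W / W_ref = 61.6978 / 1e-12 = 6.16978e+13
Lw = 10 * log10(6.16978e+13) = 137.9 dB


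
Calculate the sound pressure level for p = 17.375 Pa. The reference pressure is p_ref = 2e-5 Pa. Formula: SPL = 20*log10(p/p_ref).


p / p_ref = 17.375 / 2e-5 = 868750
SPL = 20 * log10(868750) = 118.78 dB


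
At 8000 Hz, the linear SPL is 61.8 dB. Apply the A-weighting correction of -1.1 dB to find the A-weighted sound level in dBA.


A-weighting table: 8000 Hz -> -1.1 dB correction
SPL_A = SPL + correction = 61.8 + (-1.1) = 60.7 dBA


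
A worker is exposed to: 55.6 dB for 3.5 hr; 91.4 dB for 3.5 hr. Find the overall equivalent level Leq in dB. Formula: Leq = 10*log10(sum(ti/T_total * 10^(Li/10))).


T_total = 3.5 + 3.5 = 7.0 hr
(3.5/7.0) * 10^(55.6/10) = 181539
(3.5/7.0) * 10^(91.4/10) = 6.90192e+08
Sum = 181539 + 6.90192e+08 = 6.90374e+08
Leq = 10*log10(6.90374e+08) = 88.391 dB


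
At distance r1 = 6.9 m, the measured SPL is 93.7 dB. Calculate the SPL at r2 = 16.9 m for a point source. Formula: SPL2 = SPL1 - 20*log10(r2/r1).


r2/r1 = 16.9/6.9 = 2.44928
Correction = 20*log10(2.44928) = 7.78077 dB
SPL2 = 93.7 - 7.78077 = 85.919 dB


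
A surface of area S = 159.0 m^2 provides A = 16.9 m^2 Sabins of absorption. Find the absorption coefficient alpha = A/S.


Absorption coefficient = absorbed power / incident power
alpha = A / S = 16.9 / 159.0 = 0.10629


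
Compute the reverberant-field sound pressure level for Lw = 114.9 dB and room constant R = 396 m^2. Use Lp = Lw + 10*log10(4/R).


4/R = 4/396 = 0.010101
Lp = 114.9 + 10*log10(0.010101) = 94.944 dB


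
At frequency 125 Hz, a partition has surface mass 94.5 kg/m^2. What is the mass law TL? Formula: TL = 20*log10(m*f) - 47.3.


m * f = 94.5 * 125 = 11812.5
20*log10(11812.5) = 81.4468 dB
TL = 81.4468 - 47.3 = 34.147 dB


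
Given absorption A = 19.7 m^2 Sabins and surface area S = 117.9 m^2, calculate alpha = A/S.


Absorption coefficient = absorbed power / incident power
alpha = A / S = 19.7 / 117.9 = 0.16709


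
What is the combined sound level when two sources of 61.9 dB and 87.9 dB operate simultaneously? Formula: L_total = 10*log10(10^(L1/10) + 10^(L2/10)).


10^(61.9/10) = 1.54882e+06
10^(87.9/10) = 6.16595e+08
Sum = 1.54882e+06 + 6.16595e+08 = 6.18144e+08
L_total = 10*log10(6.18144e+08) = 87.911 dB


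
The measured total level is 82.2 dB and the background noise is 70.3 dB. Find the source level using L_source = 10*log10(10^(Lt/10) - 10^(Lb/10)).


10^(82.2/10) = 1.65959e+08
10^(70.3/10) = 1.07152e+07
Difference = 1.65959e+08 - 1.07152e+07 = 1.55244e+08
L_source = 10*log10(1.55244e+08) = 81.91 dB


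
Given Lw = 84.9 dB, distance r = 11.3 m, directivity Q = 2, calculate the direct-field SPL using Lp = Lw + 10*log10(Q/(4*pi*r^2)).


4*pi*r^2 = 4*pi*11.3^2 = 1604.6 m^2
Q / (4*pi*r^2) = 2 / 1604.6 = 0.00124642
Lp = 84.9 + 10*log10(0.00124642) = 55.857 dB


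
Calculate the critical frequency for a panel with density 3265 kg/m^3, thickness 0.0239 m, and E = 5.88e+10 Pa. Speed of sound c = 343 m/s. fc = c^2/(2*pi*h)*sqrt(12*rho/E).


12*rho/E = 12*3265/5.88e+10 = 6.66327e-07
sqrt(12*rho/E) = sqrt(6.66327e-07) = 0.000816289
c^2/(2*pi*h) = 343^2/(2*pi*0.0239) = 783449
fc = 783449 * 0.000816289 = 639.52 Hz


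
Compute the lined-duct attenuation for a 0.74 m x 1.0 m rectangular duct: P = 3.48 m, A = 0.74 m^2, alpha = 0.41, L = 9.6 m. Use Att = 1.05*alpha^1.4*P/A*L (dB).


alpha^1.4 = 0.41^1.4 = 0.28701
Attenuation rate = 1.05 * alpha^1.4 * P / A
= 1.05 * 0.28701 * 3.48 / 0.74 = 1.41721 dB/m
Total Att = 1.41721 * 9.6 = 13.605 dB


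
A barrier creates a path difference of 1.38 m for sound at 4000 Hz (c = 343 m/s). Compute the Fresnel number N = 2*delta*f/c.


N = 2*delta*f/c = 2*delta/lambda, where lambda = c/f
lambda = 343 / 4000 = 0.08575 m
N = 2 * 1.38 / 0.08575 = 32.187


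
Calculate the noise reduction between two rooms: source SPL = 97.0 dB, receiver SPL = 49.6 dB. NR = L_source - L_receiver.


NR = L_source - L_receiver (difference between source and receiving room levels)
NR = 97.0 - 49.6 = 47.4 dB


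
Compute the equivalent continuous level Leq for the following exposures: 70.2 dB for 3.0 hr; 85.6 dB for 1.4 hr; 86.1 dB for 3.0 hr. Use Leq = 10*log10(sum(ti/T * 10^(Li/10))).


T_total = 3.0 + 1.4 + 3.0 = 7.4 hr
(3.0/7.4) * 10^(70.2/10) = 4.24512e+06
(1.4/7.4) * 10^(85.6/10) = 6.86904e+07
(3.0/7.4) * 10^(86.1/10) = 1.65154e+08
Sum = 4.24512e+06 + 6.86904e+07 + 1.65154e+08 = 2.3809e+08
Leq = 10*log10(2.3809e+08) = 83.767 dB


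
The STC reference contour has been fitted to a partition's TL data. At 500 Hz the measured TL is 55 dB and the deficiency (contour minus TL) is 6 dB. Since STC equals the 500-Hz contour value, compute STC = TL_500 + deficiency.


By ASTM E413, STC = value of the fitted reference contour at 500 Hz.
Contour value at 500 Hz = TL_500 + deficiency = 55 + 6 = 61
STC = 61


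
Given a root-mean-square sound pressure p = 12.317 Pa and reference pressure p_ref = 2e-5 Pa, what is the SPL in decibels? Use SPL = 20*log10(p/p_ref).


p / p_ref = 12.317 / 2e-5 = 615850
SPL = 20 * log10(615850) = 115.79 dB


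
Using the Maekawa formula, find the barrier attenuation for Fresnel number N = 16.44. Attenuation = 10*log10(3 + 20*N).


3 + 20*N = 3 + 20*16.44 = 331.8
Att = 10*log10(331.8) = 25.209 dB


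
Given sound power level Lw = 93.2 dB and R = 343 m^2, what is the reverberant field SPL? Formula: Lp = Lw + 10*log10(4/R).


4/R = 4/343 = 0.0116618
Lp = 93.2 + 10*log10(0.0116618) = 73.868 dB


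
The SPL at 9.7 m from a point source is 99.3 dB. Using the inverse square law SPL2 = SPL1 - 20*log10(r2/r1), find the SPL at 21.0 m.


r2/r1 = 21.0/9.7 = 2.16495
Correction = 20*log10(2.16495) = 6.70896 dB
SPL2 = 99.3 - 6.70896 = 92.591 dB


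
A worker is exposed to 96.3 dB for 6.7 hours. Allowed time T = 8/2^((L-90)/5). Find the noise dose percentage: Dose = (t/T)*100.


T_allowed = 8 / 2^((96.3 - 90)/5) = 3.34035 hr
Dose = 6.7 / 3.34035 * 100 = 200.58 %


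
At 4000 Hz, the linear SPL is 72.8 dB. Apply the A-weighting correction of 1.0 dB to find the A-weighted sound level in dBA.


A-weighting table: 4000 Hz -> 1.0 dB correction
SPL_A = SPL + correction = 72.8 + (1.0) = 73.8 dBA


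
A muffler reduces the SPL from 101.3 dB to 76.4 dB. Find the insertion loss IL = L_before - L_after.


Insertion loss = SPL without muffler - SPL with muffler
IL = 101.3 - 76.4 = 24.9 dB


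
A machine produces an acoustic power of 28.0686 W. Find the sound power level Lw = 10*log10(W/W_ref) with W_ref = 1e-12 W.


W / W_ref = 28.0686 / 1e-12 = 2.80686e+13
Lw = 10 * log10(2.80686e+13) = 134.48 dB


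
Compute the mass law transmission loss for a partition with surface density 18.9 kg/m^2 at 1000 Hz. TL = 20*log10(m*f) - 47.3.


m * f = 18.9 * 1000 = 18900
20*log10(18900) = 85.5292 dB
TL = 85.5292 - 47.3 = 38.229 dB


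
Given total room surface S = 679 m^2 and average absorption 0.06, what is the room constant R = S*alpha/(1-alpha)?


R = 679 * 0.06 / (1 - 0.06) = 43.34 m^2


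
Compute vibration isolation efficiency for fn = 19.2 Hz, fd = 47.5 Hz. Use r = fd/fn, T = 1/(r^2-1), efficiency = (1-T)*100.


r = 47.5 / 19.2 = 2.47396
r^2 - 1 = 2.47396^2 - 1 = 5.12048
T = 1/5.12048 = 0.195294
Efficiency = (1 - 0.195294)*100 = 80.471 %


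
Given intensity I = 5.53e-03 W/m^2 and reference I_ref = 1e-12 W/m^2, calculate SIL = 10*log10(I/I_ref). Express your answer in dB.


I / I_ref = 5.53e-03 / 1e-12 = 5.53e+09
SIL = 10 * log10(5.53e+09) = 97.427 dB


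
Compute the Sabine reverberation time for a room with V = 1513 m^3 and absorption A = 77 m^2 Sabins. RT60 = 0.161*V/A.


RT60 = 0.161 * 1513 / 77 = 3.1635 s


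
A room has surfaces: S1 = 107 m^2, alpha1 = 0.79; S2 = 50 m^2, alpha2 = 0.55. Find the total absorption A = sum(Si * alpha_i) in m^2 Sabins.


107 * 0.79 = 84.53
50 * 0.55 = 27.5
A_total = 84.53 + 27.5 = 112.03 m^2


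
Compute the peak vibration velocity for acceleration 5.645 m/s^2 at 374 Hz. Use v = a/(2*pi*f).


omega = 2*pi*f = 2*pi*374 = 2349.91 rad/s
v = a / omega = 5.645 / 2349.91 = 0.0024022 m/s


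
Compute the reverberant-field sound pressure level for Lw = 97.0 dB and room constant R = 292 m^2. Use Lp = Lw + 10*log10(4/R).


4/R = 4/292 = 0.0136986
Lp = 97.0 + 10*log10(0.0136986) = 78.367 dB


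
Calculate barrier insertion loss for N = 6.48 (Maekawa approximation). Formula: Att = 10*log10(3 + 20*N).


3 + 20*N = 3 + 20*6.48 = 132.6
Att = 10*log10(132.6) = 21.225 dB


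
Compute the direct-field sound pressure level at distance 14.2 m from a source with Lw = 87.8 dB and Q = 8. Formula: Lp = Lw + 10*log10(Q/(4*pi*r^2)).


4*pi*r^2 = 4*pi*14.2^2 = 2533.88 m^2
Q / (4*pi*r^2) = 8 / 2533.88 = 0.00315721
Lp = 87.8 + 10*log10(0.00315721) = 62.793 dB


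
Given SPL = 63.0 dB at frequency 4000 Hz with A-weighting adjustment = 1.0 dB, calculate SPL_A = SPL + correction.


A-weighting table: 4000 Hz -> 1.0 dB correction
SPL_A = SPL + correction = 63.0 + (1.0) = 64 dBA


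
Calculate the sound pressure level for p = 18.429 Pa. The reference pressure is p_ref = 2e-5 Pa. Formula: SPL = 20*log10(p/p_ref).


p / p_ref = 18.429 / 2e-5 = 921450
SPL = 20 * log10(921450) = 119.29 dB


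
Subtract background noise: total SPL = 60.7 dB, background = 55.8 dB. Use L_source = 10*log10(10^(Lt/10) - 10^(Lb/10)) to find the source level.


10^(60.7/10) = 1.1749e+06
10^(55.8/10) = 380189
Difference = 1.1749e+06 - 380189 = 794711
L_source = 10*log10(794711) = 59.002 dB


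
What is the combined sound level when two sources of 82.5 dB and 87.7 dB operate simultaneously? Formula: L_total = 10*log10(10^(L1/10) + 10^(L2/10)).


10^(82.5/10) = 1.77828e+08
10^(87.7/10) = 5.88844e+08
Sum = 1.77828e+08 + 5.88844e+08 = 7.66672e+08
L_total = 10*log10(7.66672e+08) = 88.846 dB


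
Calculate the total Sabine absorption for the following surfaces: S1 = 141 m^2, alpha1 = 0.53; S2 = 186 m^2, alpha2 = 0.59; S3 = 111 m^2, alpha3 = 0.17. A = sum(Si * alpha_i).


141 * 0.53 = 74.73
186 * 0.59 = 109.74
111 * 0.17 = 18.87
A_total = 74.73 + 109.74 + 18.87 = 203.34 m^2


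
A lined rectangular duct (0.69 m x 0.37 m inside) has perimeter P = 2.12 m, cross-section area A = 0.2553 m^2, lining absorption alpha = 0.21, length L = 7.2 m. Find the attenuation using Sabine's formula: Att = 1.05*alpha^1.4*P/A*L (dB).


alpha^1.4 = 0.21^1.4 = 0.112488
Attenuation rate = 1.05 * alpha^1.4 * P / A
= 1.05 * 0.112488 * 2.12 / 0.2553 = 0.9808 dB/m
Total Att = 0.9808 * 7.2 = 7.0618 dB


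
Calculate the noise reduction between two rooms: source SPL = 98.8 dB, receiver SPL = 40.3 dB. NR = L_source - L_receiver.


NR = L_source - L_receiver (difference between source and receiving room levels)
NR = 98.8 - 40.3 = 58.5 dB


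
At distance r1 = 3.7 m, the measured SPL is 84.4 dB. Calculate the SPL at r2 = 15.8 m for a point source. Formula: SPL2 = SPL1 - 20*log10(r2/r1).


r2/r1 = 15.8/3.7 = 4.27027
Correction = 20*log10(4.27027) = 12.6091 dB
SPL2 = 84.4 - 12.6091 = 71.791 dB


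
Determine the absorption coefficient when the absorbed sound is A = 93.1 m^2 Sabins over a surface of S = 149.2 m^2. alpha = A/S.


Absorption coefficient = absorbed power / incident power
alpha = A / S = 93.1 / 149.2 = 0.62399


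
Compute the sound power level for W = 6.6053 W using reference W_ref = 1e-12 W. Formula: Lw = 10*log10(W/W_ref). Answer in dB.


W / W_ref = 6.6053 / 1e-12 = 6.6053e+12
Lw = 10 * log10(6.6053e+12) = 128.2 dB


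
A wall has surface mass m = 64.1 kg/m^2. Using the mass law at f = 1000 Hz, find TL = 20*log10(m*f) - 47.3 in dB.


m * f = 64.1 * 1000 = 64100
20*log10(64100) = 96.1372 dB
TL = 96.1372 - 47.3 = 48.837 dB


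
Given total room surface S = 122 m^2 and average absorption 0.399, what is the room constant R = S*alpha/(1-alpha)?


R = 122 * 0.399 / (1 - 0.399) = 80.995 m^2


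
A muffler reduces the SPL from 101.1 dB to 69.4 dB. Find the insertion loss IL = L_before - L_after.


Insertion loss = SPL without muffler - SPL with muffler
IL = 101.1 - 69.4 = 31.7 dB


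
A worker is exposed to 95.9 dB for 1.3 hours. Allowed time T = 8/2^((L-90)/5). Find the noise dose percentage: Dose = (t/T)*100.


T_allowed = 8 / 2^((95.9 - 90)/5) = 3.53081 hr
Dose = 1.3 / 3.53081 * 100 = 36.819 %


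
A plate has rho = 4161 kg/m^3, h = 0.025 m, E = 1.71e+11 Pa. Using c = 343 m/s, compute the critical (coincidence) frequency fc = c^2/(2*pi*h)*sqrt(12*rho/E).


12*rho/E = 12*4161/1.71e+11 = 2.92e-07
sqrt(12*rho/E) = sqrt(2.92e-07) = 0.00054037
c^2/(2*pi*h) = 343^2/(2*pi*0.025) = 748977
fc = 748977 * 0.00054037 = 404.72 Hz


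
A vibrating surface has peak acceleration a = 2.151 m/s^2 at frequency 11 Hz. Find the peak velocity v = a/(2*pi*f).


omega = 2*pi*f = 2*pi*11 = 69.115 rad/s
v = a / omega = 2.151 / 69.115 = 0.031122 m/s


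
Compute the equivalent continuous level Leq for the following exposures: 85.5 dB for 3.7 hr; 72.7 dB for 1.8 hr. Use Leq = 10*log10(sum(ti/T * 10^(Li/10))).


T_total = 3.7 + 1.8 = 5.5 hr
(3.7/5.5) * 10^(85.5/10) = 2.38693e+08
(1.8/5.5) * 10^(72.7/10) = 6.0941e+06
Sum = 2.38693e+08 + 6.0941e+06 = 2.44787e+08
Leq = 10*log10(2.44787e+08) = 83.888 dB


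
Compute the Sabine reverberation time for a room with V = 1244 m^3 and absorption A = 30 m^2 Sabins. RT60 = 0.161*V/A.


RT60 = 0.161 * 1244 / 30 = 6.6761 s


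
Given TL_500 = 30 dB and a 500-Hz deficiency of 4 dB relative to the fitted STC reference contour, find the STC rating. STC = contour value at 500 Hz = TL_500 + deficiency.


By ASTM E413, STC = value of the fitted reference contour at 500 Hz.
Contour value at 500 Hz = TL_500 + deficiency = 30 + 4 = 34
STC = 34


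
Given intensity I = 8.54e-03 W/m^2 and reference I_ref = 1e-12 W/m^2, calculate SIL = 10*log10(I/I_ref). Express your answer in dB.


I / I_ref = 8.54e-03 / 1e-12 = 8.54e+09
SIL = 10 * log10(8.54e+09) = 99.315 dB


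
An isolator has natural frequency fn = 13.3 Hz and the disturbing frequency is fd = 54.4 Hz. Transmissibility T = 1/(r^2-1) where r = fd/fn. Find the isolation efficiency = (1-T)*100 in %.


r = 54.4 / 13.3 = 4.09023
r^2 - 1 = 4.09023^2 - 1 = 15.73
T = 1/15.73 = 0.0635728
Efficiency = (1 - 0.0635728)*100 = 93.643 %


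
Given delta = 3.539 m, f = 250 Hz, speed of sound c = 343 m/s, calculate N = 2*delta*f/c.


N = 2*delta*f/c = 2*delta/lambda, where lambda = c/f
lambda = 343 / 250 = 1.372 m
N = 2 * 3.539 / 1.372 = 5.1589


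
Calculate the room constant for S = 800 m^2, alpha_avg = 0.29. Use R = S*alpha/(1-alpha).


R = 800 * 0.29 / (1 - 0.29) = 326.76 m^2


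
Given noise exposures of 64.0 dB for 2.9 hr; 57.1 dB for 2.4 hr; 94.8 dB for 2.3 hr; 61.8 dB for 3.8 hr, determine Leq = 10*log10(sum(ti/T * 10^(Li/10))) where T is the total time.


T_total = 2.9 + 2.4 + 2.3 + 3.8 = 11.4 hr
(2.9/11.4) * 10^(64.0/10) = 638989
(2.4/11.4) * 10^(57.1/10) = 107971
(2.3/11.4) * 10^(94.8/10) = 6.09289e+08
(3.8/11.4) * 10^(61.8/10) = 504520
Sum = 638989 + 107971 + 6.09289e+08 + 504520 = 6.1054e+08
Leq = 10*log10(6.1054e+08) = 87.857 dB


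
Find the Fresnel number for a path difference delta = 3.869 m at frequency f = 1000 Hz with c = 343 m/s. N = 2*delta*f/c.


N = 2*delta*f/c = 2*delta/lambda, where lambda = c/f
lambda = 343 / 1000 = 0.343 m
N = 2 * 3.869 / 0.343 = 22.56


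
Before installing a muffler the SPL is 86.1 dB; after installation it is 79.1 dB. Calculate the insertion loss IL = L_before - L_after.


Insertion loss = SPL without muffler - SPL with muffler
IL = 86.1 - 79.1 = 7 dB


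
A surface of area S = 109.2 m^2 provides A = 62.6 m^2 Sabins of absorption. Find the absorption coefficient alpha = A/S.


Absorption coefficient = absorbed power / incident power
alpha = A / S = 62.6 / 109.2 = 0.57326


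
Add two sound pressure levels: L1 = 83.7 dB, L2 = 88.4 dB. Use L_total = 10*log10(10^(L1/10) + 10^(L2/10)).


10^(83.7/10) = 2.34423e+08
10^(88.4/10) = 6.91831e+08
Sum = 2.34423e+08 + 6.91831e+08 = 9.26254e+08
L_total = 10*log10(9.26254e+08) = 89.667 dB


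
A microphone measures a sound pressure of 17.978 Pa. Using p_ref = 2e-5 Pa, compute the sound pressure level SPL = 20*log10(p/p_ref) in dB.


p / p_ref = 17.978 / 2e-5 = 898900
SPL = 20 * log10(898900) = 119.07 dB


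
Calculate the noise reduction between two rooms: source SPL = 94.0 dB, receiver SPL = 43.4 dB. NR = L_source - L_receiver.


NR = L_source - L_receiver (difference between source and receiving room levels)
NR = 94.0 - 43.4 = 50.6 dB


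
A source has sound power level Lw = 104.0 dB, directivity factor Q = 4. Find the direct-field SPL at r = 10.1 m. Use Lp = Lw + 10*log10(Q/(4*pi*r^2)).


4*pi*r^2 = 4*pi*10.1^2 = 1281.9 m^2
Q / (4*pi*r^2) = 4 / 1281.9 = 0.00312037
Lp = 104.0 + 10*log10(0.00312037) = 78.942 dB


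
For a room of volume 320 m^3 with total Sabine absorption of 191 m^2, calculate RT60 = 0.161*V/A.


RT60 = 0.161 * 320 / 191 = 0.26974 s


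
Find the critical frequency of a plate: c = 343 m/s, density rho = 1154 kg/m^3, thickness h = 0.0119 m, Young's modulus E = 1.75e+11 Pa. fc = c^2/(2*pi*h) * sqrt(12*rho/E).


12*rho/E = 12*1154/1.75e+11 = 7.91314e-08
sqrt(12*rho/E) = sqrt(7.91314e-08) = 0.000281303
c^2/(2*pi*h) = 343^2/(2*pi*0.0119) = 1.57348e+06
fc = 1.57348e+06 * 0.000281303 = 442.62 Hz


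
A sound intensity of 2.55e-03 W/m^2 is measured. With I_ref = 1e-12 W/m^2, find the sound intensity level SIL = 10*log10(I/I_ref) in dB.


I / I_ref = 2.55e-03 / 1e-12 = 2.55e+09
SIL = 10 * log10(2.55e+09) = 94.065 dB


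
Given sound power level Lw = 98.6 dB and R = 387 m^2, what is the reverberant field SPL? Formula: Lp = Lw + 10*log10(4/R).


4/R = 4/387 = 0.0103359
Lp = 98.6 + 10*log10(0.0103359) = 78.743 dB


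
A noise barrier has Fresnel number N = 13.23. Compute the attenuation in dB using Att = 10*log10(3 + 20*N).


3 + 20*N = 3 + 20*13.23 = 267.6
Att = 10*log10(267.6) = 24.275 dB


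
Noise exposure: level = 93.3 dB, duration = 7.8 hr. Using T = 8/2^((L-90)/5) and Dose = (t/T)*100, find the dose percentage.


T_allowed = 8 / 2^((93.3 - 90)/5) = 5.06303 hr
Dose = 7.8 / 5.06303 * 100 = 154.06 %


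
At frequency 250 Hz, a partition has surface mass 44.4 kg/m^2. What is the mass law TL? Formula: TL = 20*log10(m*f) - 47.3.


m * f = 44.4 * 250 = 11100
20*log10(11100) = 80.9065 dB
TL = 80.9065 - 47.3 = 33.606 dB


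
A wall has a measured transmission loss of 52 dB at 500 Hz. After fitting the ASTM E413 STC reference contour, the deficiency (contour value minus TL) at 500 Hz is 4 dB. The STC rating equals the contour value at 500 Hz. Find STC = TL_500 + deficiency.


By ASTM E413, STC = value of the fitted reference contour at 500 Hz.
Contour value at 500 Hz = TL_500 + deficiency = 52 + 4 = 56
STC = 56
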